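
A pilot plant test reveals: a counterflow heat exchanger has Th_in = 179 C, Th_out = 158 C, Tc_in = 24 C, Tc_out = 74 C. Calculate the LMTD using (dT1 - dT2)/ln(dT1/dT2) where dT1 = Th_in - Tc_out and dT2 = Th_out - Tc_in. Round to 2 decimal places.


dT1 = Th_in - Tc_out = 179 - 74 = 105
dT2 = Th_out - Tc_in = 158 - 24 = 134
LMTD = (dT1 - dT2) / ln(dT1/dT2)
LMTD = (105 - 134) / ln(105/134)
LMTD = 118.91 K


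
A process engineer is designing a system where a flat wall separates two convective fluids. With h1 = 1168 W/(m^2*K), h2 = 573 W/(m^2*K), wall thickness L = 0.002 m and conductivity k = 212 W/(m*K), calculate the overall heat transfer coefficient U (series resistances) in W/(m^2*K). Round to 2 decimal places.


1/U = 1/h1 + L/k + 1/h2
1/U = 1/1168 + 0.002/212 + 1/573
1/U = 0.0008561644 + 9.434e-06 + 0.0017452007
1/U = 0.0026107991
U = 383.02 W/(m^2*K)


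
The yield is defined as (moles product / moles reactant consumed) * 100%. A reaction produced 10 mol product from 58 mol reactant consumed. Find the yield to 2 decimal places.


Yield = (moles product / moles consumed) * 100%
Yield = (10 / 58) * 100
Yield = 0.1724 * 100
Yield = 17.24%


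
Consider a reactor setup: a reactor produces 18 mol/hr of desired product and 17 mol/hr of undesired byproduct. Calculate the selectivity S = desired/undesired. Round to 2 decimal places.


S = desired product rate / undesired product rate
S = 18 / 17
S = 1.06


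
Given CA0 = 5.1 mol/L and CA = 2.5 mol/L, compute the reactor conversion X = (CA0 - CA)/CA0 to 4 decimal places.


X = (CA0 - CA) / CA0
X = (5.1 - 2.5) / 5.1
X = 2.6 / 5.1
X = 0.5098


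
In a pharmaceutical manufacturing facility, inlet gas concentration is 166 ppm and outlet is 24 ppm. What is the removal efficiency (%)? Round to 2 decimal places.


Efficiency = (G_in - G_out) / G_in * 100%
Efficiency = (166 - 24) / 166 * 100
Efficiency = 142 / 166 * 100
Efficiency = 85.54%


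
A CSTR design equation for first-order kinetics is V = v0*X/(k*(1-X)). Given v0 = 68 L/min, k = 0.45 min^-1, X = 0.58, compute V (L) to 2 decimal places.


V = v0 * X / (k * (1 - X))
V = 68 * 0.58 / (0.45 * (1 - 0.58))
V = 39.44 / (0.45 * 0.42)
V = 39.44 / 0.189
V = 208.68 L


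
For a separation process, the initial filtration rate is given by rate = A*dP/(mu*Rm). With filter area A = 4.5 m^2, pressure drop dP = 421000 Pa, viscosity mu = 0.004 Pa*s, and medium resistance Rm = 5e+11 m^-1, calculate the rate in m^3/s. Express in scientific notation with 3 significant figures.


rate = A * dP / (mu * Rm)
rate = 4.5 * 421000 / (0.004 * 5e+11)
rate = 1894500.0 / 2.000e+09
rate = 9.47e-04 m^3/s


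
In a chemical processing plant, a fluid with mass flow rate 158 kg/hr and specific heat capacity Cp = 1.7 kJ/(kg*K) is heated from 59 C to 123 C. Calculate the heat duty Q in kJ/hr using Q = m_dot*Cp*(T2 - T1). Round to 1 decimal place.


Q = m_dot * Cp * (T2 - T1)
Q = 158 * 1.7 * (123 - 59)
Q = 158 * 1.7 * 64
Q = 17190.4 kJ/hr


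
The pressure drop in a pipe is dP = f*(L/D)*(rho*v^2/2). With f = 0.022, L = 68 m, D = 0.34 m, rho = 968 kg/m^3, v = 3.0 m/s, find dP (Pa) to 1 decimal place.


dP = f * (L/D) * (rho*v^2/2)
dP = 0.022 * (68/0.34) * (968*3.0^2/2)
L/D = 200.0
rho*v^2/2 = 968*9.0/2 = 4356.0
dP = 0.022 * 200.0 * 4356.0
dP = 19166.4 Pa


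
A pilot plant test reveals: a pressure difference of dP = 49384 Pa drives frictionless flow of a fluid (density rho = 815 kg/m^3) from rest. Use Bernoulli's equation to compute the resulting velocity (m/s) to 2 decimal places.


v = sqrt(2*dP/rho)
v = sqrt(2*49384/815)
v = sqrt(121.18773)
v = 11.01 m/s


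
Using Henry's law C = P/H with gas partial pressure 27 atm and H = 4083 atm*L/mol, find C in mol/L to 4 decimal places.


C = P / H
C = 27 / 4083
C = 0.0066 mol/L


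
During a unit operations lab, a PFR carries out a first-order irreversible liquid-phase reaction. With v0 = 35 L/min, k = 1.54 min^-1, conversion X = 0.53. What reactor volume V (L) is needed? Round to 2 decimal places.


V = (v0/k) * ln(1/(1-X))
V = (35/1.54) * ln(1/(1-0.53))
V = 22.727273 * ln(2.12766)
V = 22.727273 * 0.755023
V = 17.16 L


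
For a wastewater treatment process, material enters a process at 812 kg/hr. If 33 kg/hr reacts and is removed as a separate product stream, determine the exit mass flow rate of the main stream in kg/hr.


Steady-state mass balance on the main outlet: F_out = F_in - F_removed
F_out = 812 - 33
F_out = 779 kg/hr


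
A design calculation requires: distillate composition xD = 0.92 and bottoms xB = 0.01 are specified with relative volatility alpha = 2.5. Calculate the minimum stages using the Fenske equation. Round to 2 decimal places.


N_min = ln((xD*(1-xB))/(xB*(1-xD))) / ln(alpha)
Numerator inside ln: 0.9108 / 0.0008 = 1138.5
ln(1138.5) = 7.037467
ln(alpha) = ln(2.5) = 0.916291
N_min = 7.037467 / 0.916291 = 7.68


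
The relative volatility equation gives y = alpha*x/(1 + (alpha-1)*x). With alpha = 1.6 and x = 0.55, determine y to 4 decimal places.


y = alpha*x / (1 + (alpha-1)*x)
y = 1.6*0.55 / (1 + (1.6-1)*0.55)
y = 0.88 / (1 + 0.33)
y = 0.88 / 1.33
y = 0.6617


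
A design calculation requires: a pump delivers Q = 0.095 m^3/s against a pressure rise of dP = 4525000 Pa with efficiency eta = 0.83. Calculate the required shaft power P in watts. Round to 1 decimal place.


P = Q * dP / eta
P = 0.095 * 4525000 / 0.83
P = 429875.0 / 0.83
P = 517921.7 W


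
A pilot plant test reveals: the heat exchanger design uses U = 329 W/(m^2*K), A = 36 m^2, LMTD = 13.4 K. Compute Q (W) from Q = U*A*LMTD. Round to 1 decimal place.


Q = U * A * LMTD
Q = 329 * 36 * 13.4
Q = 158709.6 W


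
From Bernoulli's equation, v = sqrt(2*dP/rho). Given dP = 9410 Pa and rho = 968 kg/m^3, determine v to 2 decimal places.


v = sqrt(2*dP/rho)
v = sqrt(2*9410/968)
v = sqrt(19.442149)
v = 4.41 m/s


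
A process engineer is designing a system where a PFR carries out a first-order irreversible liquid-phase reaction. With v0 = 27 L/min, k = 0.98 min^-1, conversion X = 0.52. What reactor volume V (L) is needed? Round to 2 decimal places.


V = (v0/k) * ln(1/(1-X))
V = (27/0.98) * ln(1/(1-0.52))
V = 27.55102 * ln(2.083333)
V = 27.55102 * 0.733969
V = 20.22 L


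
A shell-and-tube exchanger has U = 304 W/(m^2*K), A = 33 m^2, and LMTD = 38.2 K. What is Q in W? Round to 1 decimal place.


Q = U * A * LMTD
Q = 304 * 33 * 38.2
Q = 383222.4 W


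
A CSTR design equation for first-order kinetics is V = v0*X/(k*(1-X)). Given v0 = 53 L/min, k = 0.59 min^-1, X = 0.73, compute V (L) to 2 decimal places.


V = v0 * X / (k * (1 - X))
V = 53 * 0.73 / (0.59 * (1 - 0.73))
V = 38.69 / (0.59 * 0.27)
V = 38.69 / 0.1593
V = 242.88 L


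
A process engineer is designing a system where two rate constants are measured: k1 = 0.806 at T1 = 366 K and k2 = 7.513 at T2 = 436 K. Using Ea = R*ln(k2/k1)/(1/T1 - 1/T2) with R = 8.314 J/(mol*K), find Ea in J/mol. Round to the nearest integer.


Ea = R * ln(k2/k1) / (1/T1 - 1/T2)
ln(k2/k1) = ln(7.513/0.806) = 2.2323064
1/T1 - 1/T2 = 1/366 - 1/436 = 0.000438662456
Ea = 8.314 * 2.2323064 / 0.000438662456
Ea = 42309 J/mol


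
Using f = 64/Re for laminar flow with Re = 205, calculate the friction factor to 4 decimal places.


f = 64 / Re
f = 64 / 205
f = 0.3122


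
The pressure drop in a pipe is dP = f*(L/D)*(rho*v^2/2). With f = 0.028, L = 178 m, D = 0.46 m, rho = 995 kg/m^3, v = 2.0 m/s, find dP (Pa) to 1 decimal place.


dP = f * (L/D) * (rho*v^2/2)
dP = 0.028 * (178/0.46) * (995*2.0^2/2)
L/D = 386.95652174
rho*v^2/2 = 995*4.0/2 = 1990.0
dP = 0.028 * 386.95652174 * 1990.0
dP = 21561.2 Pa


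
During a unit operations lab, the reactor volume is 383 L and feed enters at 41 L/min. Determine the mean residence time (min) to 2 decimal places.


tau = V / v0
tau = 383 / 41
tau = 9.34 min


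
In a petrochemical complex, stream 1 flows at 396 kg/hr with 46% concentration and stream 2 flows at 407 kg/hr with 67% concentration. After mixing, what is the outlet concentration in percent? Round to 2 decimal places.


Mass balance on solute: F1*x1 + F2*x2 = F3*x3
F3 = F1 + F2 = 396 + 407 = 803 kg/hr
x3 = (F1*x1 + F2*x2)/F3
x3 = (396*0.46 + 407*0.67) / 803
x3 = 56.64%


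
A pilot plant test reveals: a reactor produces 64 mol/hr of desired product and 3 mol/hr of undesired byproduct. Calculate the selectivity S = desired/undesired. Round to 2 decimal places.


S = desired product rate / undesired product rate
S = 64 / 3
S = 21.33


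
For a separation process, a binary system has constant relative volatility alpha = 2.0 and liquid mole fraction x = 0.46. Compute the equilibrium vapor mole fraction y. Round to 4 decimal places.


y = alpha*x / (1 + (alpha-1)*x)
y = 2.0*0.46 / (1 + (2.0-1)*0.46)
y = 0.92 / (1 + 0.46)
y = 0.92 / 1.46
y = 0.6301


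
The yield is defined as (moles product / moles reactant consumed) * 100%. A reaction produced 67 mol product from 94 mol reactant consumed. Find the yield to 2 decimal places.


Yield = (moles product / moles consumed) * 100%
Yield = (67 / 94) * 100
Yield = 0.7128 * 100
Yield = 71.28%


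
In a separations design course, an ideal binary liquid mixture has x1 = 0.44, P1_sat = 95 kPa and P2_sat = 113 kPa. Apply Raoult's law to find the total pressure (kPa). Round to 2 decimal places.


P = x1*P1_sat + x2*P2_sat
x2 = 1 - x1 = 1 - 0.44 = 0.56
P = 0.44*95 + 0.56*113
P = 41.8 + 63.28
P = 105.08 kPa


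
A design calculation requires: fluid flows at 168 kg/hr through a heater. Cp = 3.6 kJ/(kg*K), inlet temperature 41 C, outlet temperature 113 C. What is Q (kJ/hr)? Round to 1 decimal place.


Q = m_dot * Cp * (T2 - T1)
Q = 168 * 3.6 * (113 - 41)
Q = 168 * 3.6 * 72
Q = 43545.6 kJ/hr


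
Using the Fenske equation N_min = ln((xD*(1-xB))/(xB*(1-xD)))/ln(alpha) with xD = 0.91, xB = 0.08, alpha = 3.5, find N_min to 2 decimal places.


N_min = ln((xD*(1-xB))/(xB*(1-xD))) / ln(alpha)
Numerator inside ln: 0.8372 / 0.0072 = 116.277778
ln(116.277778) = 4.755982
ln(alpha) = ln(3.5) = 1.252763
N_min = 4.755982 / 1.252763 = 3.80


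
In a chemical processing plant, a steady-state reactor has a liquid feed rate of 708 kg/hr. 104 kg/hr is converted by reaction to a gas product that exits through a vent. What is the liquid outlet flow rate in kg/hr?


Steady-state mass balance on the main outlet: F_out = F_in - F_removed
F_out = 708 - 104
F_out = 604 kg/hr


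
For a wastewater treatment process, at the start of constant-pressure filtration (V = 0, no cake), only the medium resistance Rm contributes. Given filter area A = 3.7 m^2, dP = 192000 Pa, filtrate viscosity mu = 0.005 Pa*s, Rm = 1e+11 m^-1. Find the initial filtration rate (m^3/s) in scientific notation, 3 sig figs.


rate = A * dP / (mu * Rm)
rate = 3.7 * 192000 / (0.005 * 1e+11)
rate = 710400.0 / 5.000e+08
rate = 1.42e-03 m^3/s


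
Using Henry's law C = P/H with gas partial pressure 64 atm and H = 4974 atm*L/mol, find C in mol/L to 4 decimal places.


C = P / H
C = 64 / 4974
C = 0.0129 mol/L


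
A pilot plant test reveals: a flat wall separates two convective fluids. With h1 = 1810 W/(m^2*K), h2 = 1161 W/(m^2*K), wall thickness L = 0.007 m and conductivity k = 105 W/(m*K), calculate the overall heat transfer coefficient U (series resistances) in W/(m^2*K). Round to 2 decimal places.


1/U = 1/h1 + L/k + 1/h2
1/U = 1/1810 + 0.007/105 + 1/1161
1/U = 0.0005524862 + 6.66667e-05 + 0.0008613264
1/U = 0.0014804793
U = 675.46 W/(m^2*K)


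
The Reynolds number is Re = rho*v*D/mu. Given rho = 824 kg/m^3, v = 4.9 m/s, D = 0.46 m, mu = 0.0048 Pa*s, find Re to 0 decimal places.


Re = rho * v * D / mu
Re = 824 * 4.9 * 0.46 / 0.0048
Re = 1857.296 / 0.0048
Re = 386937


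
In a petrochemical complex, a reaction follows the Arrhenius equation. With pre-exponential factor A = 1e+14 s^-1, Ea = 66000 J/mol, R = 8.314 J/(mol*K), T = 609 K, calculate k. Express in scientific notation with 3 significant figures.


k = A * exp(-Ea/(R*T))
k = 1e+14 * exp(-66000 / (8.314 * 609))
k = 1e+14 * exp(-13.035168)
k = 2.18e+08


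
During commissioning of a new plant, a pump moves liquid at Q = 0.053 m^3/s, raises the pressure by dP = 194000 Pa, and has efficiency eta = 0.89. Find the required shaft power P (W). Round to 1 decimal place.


P = Q * dP / eta
P = 0.053 * 194000 / 0.89
P = 10282.0 / 0.89
P = 11552.8 W


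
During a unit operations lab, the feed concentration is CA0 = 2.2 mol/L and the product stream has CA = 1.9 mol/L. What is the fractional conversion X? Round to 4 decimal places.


X = (CA0 - CA) / CA0
X = (2.2 - 1.9) / 2.2
X = 0.3 / 2.2
X = 0.1364


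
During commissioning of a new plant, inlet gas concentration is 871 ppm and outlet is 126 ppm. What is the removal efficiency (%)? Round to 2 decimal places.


Efficiency = (G_in - G_out) / G_in * 100%
Efficiency = (871 - 126) / 871 * 100
Efficiency = 745 / 871 * 100
Efficiency = 85.53%


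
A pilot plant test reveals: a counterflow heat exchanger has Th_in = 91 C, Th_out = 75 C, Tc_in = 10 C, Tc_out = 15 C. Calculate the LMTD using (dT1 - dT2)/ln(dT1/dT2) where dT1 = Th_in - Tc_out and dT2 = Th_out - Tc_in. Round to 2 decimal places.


dT1 = Th_in - Tc_out = 91 - 15 = 76
dT2 = Th_out - Tc_in = 75 - 10 = 65
LMTD = (dT1 - dT2) / ln(dT1/dT2)
LMTD = (76 - 65) / ln(76/65)
LMTD = 70.36 K


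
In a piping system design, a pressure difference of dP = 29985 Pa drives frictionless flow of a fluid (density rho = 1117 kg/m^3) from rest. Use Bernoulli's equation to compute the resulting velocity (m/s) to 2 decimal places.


v = sqrt(2*dP/rho)
v = sqrt(2*29985/1117)
v = sqrt(53.688451)
v = 7.33 m/s


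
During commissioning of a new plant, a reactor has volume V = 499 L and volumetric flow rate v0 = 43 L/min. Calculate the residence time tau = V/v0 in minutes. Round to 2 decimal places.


tau = V / v0
tau = 499 / 43
tau = 11.60 min


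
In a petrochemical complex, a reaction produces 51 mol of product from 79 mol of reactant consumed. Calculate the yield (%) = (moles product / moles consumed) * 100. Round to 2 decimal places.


Yield = (moles product / moles consumed) * 100%
Yield = (51 / 79) * 100
Yield = 0.6456 * 100
Yield = 64.56%


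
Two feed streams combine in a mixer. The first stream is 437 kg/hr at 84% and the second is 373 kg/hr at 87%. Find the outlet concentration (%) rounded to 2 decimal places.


Mass balance on solute: F1*x1 + F2*x2 = F3*x3
F3 = F1 + F2 = 437 + 373 = 810 kg/hr
x3 = (F1*x1 + F2*x2)/F3
x3 = (437*0.84 + 373*0.87) / 810
x3 = 85.38%


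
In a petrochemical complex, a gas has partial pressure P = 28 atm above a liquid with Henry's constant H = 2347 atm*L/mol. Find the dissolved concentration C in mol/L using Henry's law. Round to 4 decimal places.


C = P / H
C = 28 / 2347
C = 0.0119 mol/L


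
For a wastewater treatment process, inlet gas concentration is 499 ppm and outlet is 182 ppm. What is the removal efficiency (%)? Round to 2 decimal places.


Efficiency = (G_in - G_out) / G_in * 100%
Efficiency = (499 - 182) / 499 * 100
Efficiency = 317 / 499 * 100
Efficiency = 63.53%


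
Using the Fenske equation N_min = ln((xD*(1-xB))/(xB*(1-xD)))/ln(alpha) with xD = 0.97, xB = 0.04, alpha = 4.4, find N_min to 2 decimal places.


N_min = ln((xD*(1-xB))/(xB*(1-xD))) / ln(alpha)
Numerator inside ln: 0.9312 / 0.0012 = 776.0
ln(776.0) = 6.654153
ln(alpha) = ln(4.4) = 1.481605
N_min = 6.654153 / 1.481605 = 4.49


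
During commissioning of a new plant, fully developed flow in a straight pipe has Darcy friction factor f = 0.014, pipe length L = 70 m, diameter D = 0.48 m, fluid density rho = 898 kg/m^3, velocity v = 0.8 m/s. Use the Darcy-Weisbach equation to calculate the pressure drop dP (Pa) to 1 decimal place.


dP = f * (L/D) * (rho*v^2/2)
dP = 0.014 * (70/0.48) * (898*0.8^2/2)
L/D = 145.83333333
rho*v^2/2 = 898*0.64/2 = 287.36
dP = 0.014 * 145.83333333 * 287.36
dP = 586.7 Pa


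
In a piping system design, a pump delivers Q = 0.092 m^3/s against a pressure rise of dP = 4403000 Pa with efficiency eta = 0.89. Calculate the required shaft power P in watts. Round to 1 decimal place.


P = Q * dP / eta
P = 0.092 * 4403000 / 0.89
P = 405076.0 / 0.89
P = 455141.6 W


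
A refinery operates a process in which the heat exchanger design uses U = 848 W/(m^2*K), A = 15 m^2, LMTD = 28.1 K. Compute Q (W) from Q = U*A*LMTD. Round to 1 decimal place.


Q = U * A * LMTD
Q = 848 * 15 * 28.1
Q = 357432.0 W


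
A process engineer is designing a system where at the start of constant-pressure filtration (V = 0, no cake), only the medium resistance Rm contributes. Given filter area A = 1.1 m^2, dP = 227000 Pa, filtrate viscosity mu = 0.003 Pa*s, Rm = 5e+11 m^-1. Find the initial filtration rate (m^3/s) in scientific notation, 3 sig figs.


rate = A * dP / (mu * Rm)
rate = 1.1 * 227000 / (0.003 * 5e+11)
rate = 249700.0 / 1.500e+09
rate = 1.66e-04 m^3/s


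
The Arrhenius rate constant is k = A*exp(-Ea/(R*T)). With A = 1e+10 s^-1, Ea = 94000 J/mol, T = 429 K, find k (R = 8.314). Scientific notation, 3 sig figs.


k = A * exp(-Ea/(R*T))
k = 1e+10 * exp(-94000 / (8.314 * 429))
k = 1e+10 * exp(-26.35485)
k = 3.58e-02


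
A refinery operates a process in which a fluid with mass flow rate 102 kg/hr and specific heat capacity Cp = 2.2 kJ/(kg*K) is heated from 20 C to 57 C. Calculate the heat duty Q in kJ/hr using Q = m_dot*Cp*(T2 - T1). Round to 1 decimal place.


Q = m_dot * Cp * (T2 - T1)
Q = 102 * 2.2 * (57 - 20)
Q = 102 * 2.2 * 37
Q = 8302.8 kJ/hr


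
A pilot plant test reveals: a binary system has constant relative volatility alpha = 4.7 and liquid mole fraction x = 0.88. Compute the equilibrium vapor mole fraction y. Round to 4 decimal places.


y = alpha*x / (1 + (alpha-1)*x)
y = 4.7*0.88 / (1 + (4.7-1)*0.88)
y = 4.136 / (1 + 3.256)
y = 4.136 / 4.256
y = 0.9718


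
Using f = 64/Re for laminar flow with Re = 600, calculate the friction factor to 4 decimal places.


f = 64 / Re
f = 64 / 600
f = 0.1067


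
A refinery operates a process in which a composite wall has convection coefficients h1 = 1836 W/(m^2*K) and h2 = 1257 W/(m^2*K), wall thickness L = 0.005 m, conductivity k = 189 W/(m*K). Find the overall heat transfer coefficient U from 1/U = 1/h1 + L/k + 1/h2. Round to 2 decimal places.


1/U = 1/h1 + L/k + 1/h2
1/U = 1/1836 + 0.005/189 + 1/1257
1/U = 0.0005446623 + 2.6455e-05 + 0.0007955449
1/U = 0.0013666622
U = 731.71 W/(m^2*K)


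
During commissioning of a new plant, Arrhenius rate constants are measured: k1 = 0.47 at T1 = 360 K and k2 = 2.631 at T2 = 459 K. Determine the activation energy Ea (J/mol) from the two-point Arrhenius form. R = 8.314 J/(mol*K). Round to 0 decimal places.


Ea = R * ln(k2/k1) / (1/T1 - 1/T2)
ln(k2/k1) = ln(2.631/0.47) = 1.7223866
1/T1 - 1/T2 = 1/360 - 1/459 = 0.00059912854
Ea = 8.314 * 1.7223866 / 0.00059912854
Ea = 23901 J/mol


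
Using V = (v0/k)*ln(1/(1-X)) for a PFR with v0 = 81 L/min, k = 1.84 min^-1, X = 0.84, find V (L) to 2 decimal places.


V = (v0/k) * ln(1/(1-X))
V = (81/1.84) * ln(1/(1-0.84))
V = 44.021739 * ln(6.25)
V = 44.021739 * 1.832581
V = 80.67 L


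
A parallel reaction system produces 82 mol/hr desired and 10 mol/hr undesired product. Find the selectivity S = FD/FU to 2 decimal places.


S = desired product rate / undesired product rate
S = 82 / 10
S = 8.20


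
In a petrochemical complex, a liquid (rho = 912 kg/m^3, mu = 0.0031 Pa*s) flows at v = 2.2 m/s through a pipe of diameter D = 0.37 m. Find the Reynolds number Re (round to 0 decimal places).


Re = rho * v * D / mu
Re = 912 * 2.2 * 0.37 / 0.0031
Re = 742.368 / 0.0031
Re = 239474


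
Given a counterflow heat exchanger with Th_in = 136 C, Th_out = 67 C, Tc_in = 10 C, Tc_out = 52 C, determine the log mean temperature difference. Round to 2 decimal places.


dT1 = Th_in - Tc_out = 136 - 52 = 84
dT2 = Th_out - Tc_in = 67 - 10 = 57
LMTD = (dT1 - dT2) / ln(dT1/dT2)
LMTD = (84 - 57) / ln(84/57)
LMTD = 69.63 K


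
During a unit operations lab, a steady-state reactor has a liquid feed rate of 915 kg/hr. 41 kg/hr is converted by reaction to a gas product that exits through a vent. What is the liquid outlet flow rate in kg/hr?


Steady-state mass balance on the main outlet: F_out = F_in - F_removed
F_out = 915 - 41
F_out = 874 kg/hr


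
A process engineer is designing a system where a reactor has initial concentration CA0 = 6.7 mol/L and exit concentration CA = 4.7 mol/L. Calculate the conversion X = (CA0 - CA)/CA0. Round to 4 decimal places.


X = (CA0 - CA) / CA0
X = (6.7 - 4.7) / 6.7
X = 2.0 / 6.7
X = 0.2985


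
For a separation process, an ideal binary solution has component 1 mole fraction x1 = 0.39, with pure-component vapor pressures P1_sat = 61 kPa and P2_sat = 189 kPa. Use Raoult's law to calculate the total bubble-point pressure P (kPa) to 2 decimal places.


P = x1*P1_sat + x2*P2_sat
x2 = 1 - x1 = 1 - 0.39 = 0.61
P = 0.39*61 + 0.61*189
P = 23.79 + 115.29
P = 139.08 kPa


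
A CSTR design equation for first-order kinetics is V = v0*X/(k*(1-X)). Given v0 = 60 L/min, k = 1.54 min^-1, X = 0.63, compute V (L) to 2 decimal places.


V = v0 * X / (k * (1 - X))
V = 60 * 0.63 / (1.54 * (1 - 0.63))
V = 37.8 / (1.54 * 0.37)
V = 37.8 / 0.5698
V = 66.34 L


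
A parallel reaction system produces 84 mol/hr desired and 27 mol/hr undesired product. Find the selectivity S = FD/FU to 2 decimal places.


S = desired product rate / undesired product rate
S = 84 / 27
S = 3.11


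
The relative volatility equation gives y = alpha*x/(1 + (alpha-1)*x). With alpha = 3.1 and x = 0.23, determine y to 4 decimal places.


y = alpha*x / (1 + (alpha-1)*x)
y = 3.1*0.23 / (1 + (3.1-1)*0.23)
y = 0.713 / (1 + 0.483)
y = 0.713 / 1.483
y = 0.4808


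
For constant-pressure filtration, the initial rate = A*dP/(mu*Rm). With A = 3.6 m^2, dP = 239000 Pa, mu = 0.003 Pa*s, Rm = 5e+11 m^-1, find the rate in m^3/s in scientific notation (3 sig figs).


rate = A * dP / (mu * Rm)
rate = 3.6 * 239000 / (0.003 * 5e+11)
rate = 860400.0 / 1.500e+09
rate = 5.74e-04 m^3/s


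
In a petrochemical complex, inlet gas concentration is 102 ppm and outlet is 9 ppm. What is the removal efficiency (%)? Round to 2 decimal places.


Efficiency = (G_in - G_out) / G_in * 100%
Efficiency = (102 - 9) / 102 * 100
Efficiency = 93 / 102 * 100
Efficiency = 91.18%


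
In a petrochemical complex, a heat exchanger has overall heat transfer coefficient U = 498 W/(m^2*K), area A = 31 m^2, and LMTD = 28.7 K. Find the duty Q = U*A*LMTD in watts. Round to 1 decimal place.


Q = U * A * LMTD
Q = 498 * 31 * 28.7
Q = 443070.6 W


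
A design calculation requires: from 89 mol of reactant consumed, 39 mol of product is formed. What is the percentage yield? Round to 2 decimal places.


Yield = (moles product / moles consumed) * 100%
Yield = (39 / 89) * 100
Yield = 0.4382 * 100
Yield = 43.82%


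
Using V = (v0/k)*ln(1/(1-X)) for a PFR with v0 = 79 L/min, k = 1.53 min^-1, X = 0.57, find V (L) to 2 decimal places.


V = (v0/k) * ln(1/(1-X))
V = (79/1.53) * ln(1/(1-0.57))
V = 51.633987 * ln(2.325581)
V = 51.633987 * 0.84397
V = 43.58 L


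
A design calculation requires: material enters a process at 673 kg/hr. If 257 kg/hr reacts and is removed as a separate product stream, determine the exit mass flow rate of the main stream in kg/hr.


Steady-state mass balance on the main outlet: F_out = F_in - F_removed
F_out = 673 - 257
F_out = 416 kg/hr


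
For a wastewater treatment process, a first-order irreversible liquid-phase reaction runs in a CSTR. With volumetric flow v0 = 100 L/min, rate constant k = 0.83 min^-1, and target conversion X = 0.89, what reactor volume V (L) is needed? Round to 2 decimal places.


V = v0 * X / (k * (1 - X))
V = 100 * 0.89 / (0.83 * (1 - 0.89))
V = 89.0 / (0.83 * 0.11)
V = 89.0 / 0.0913
V = 974.81 L


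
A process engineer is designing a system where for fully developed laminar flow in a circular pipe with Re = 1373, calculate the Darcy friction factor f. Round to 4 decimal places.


f = 64 / Re
f = 64 / 1373
f = 0.0466


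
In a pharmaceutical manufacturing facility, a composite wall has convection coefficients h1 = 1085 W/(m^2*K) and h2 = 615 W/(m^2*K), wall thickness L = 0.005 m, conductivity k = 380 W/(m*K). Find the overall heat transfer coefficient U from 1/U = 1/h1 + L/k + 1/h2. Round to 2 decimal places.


1/U = 1/h1 + L/k + 1/h2
1/U = 1/1085 + 0.005/380 + 1/615
1/U = 0.000921659 + 1.31579e-05 + 0.0016260163
1/U = 0.0025608332
U = 390.50 W/(m^2*K)


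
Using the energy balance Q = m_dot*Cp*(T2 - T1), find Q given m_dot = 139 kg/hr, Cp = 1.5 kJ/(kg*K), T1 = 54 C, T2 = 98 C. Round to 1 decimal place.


Q = m_dot * Cp * (T2 - T1)
Q = 139 * 1.5 * (98 - 54)
Q = 139 * 1.5 * 44
Q = 9174.0 kJ/hr


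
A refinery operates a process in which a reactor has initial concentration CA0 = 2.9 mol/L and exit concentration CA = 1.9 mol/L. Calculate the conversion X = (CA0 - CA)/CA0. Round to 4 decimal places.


X = (CA0 - CA) / CA0
X = (2.9 - 1.9) / 2.9
X = 1.0 / 2.9
X = 0.3448


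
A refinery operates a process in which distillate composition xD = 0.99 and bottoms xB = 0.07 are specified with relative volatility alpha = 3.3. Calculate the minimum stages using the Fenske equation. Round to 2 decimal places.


N_min = ln((xD*(1-xB))/(xB*(1-xD))) / ln(alpha)
Numerator inside ln: 0.9207 / 0.0007 = 1315.285714
ln(1315.285714) = 7.181809
ln(alpha) = ln(3.3) = 1.193922
N_min = 7.181809 / 1.193922 = 6.02


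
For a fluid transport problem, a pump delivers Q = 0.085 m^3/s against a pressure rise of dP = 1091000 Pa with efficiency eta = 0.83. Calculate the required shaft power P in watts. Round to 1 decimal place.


P = Q * dP / eta
P = 0.085 * 1091000 / 0.83
P = 92735.0 / 0.83
P = 111728.9 W


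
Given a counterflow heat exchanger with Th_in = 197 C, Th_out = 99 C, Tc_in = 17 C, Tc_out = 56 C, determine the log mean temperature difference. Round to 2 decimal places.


dT1 = Th_in - Tc_out = 197 - 56 = 141
dT2 = Th_out - Tc_in = 99 - 17 = 82
LMTD = (dT1 - dT2) / ln(dT1/dT2)
LMTD = (141 - 82) / ln(141/82)
LMTD = 108.85 K


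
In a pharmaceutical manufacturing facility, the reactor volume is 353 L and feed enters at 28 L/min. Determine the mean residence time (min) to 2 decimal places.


tau = V / v0
tau = 353 / 28
tau = 12.61 min


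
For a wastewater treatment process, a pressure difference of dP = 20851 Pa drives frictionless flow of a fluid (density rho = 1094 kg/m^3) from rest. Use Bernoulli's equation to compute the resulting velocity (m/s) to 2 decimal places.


v = sqrt(2*dP/rho)
v = sqrt(2*20851/1094)
v = sqrt(38.11883)
v = 6.17 m/s


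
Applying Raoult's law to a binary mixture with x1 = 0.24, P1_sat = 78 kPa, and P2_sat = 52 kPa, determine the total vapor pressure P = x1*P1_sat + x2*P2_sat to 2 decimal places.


P = x1*P1_sat + x2*P2_sat
x2 = 1 - x1 = 1 - 0.24 = 0.76
P = 0.24*78 + 0.76*52
P = 18.72 + 39.52
P = 58.24 kPa


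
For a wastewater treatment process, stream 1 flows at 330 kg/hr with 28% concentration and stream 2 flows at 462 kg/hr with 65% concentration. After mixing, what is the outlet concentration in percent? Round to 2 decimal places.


Mass balance on solute: F1*x1 + F2*x2 = F3*x3
F3 = F1 + F2 = 330 + 462 = 792 kg/hr
x3 = (F1*x1 + F2*x2)/F3
x3 = (330*0.28 + 462*0.65) / 792
x3 = 49.58%


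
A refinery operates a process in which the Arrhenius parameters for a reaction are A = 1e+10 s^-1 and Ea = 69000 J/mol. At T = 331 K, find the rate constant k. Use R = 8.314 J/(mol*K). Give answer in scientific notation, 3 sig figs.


k = A * exp(-Ea/(R*T))
k = 1e+10 * exp(-69000 / (8.314 * 331))
k = 1e+10 * exp(-25.073276)
k = 1.29e-01


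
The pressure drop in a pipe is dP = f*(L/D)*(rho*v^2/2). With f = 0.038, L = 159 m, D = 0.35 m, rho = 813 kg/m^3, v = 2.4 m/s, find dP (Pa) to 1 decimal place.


dP = f * (L/D) * (rho*v^2/2)
dP = 0.038 * (159/0.35) * (813*2.4^2/2)
L/D = 454.28571429
rho*v^2/2 = 813*5.76/2 = 2341.44
dP = 0.038 * 454.28571429 * 2341.44
dP = 40419.9 Pa


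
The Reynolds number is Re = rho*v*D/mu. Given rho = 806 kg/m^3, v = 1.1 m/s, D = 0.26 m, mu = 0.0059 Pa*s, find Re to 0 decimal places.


Re = rho * v * D / mu
Re = 806 * 1.1 * 0.26 / 0.0059
Re = 230.516 / 0.0059
Re = 39071


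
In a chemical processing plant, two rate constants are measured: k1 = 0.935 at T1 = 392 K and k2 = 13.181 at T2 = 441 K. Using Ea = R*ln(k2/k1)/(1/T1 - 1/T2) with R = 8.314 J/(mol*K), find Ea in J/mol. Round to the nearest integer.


Ea = R * ln(k2/k1) / (1/T1 - 1/T2)
ln(k2/k1) = ln(13.181/0.935) = 2.6459851
1/T1 - 1/T2 = 1/392 - 1/441 = 0.000283446712
Ea = 8.314 * 2.6459851 / 0.000283446712
Ea = 77611 J/mol


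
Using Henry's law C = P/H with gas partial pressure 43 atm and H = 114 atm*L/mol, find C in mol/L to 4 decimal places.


C = P / H
C = 43 / 114
C = 0.3772 mol/L


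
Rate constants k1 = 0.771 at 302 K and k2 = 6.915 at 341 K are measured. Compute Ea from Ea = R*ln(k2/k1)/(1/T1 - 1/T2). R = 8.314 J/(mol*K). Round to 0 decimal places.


Ea = R * ln(k2/k1) / (1/T1 - 1/T2)
ln(k2/k1) = ln(6.915/0.771) = 2.1937599
1/T1 - 1/T2 = 1/302 - 1/341 = 0.000378706958
Ea = 8.314 * 2.1937599 / 0.000378706958
Ea = 48161 J/mol


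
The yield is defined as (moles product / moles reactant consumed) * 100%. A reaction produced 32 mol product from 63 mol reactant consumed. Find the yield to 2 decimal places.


Yield = (moles product / moles consumed) * 100%
Yield = (32 / 63) * 100
Yield = 0.5079 * 100
Yield = 50.79%


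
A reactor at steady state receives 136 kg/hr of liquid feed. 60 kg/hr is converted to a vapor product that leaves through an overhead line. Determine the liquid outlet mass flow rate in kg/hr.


Steady-state mass balance on the main outlet: F_out = F_in - F_removed
F_out = 136 - 60
F_out = 76 kg/hr


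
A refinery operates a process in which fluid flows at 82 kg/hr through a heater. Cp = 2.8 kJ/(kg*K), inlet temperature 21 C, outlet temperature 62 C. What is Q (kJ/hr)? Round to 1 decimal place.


Q = m_dot * Cp * (T2 - T1)
Q = 82 * 2.8 * (62 - 21)
Q = 82 * 2.8 * 41
Q = 9413.6 kJ/hr


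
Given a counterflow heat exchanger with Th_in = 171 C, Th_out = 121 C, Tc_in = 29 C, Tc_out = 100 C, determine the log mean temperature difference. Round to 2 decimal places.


dT1 = Th_in - Tc_out = 171 - 100 = 71
dT2 = Th_out - Tc_in = 121 - 29 = 92
LMTD = (dT1 - dT2) / ln(dT1/dT2)
LMTD = (71 - 92) / ln(71/92)
LMTD = 81.05 K


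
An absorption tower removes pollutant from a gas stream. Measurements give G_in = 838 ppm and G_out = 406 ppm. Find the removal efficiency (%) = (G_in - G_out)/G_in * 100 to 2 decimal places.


Efficiency = (G_in - G_out) / G_in * 100%
Efficiency = (838 - 406) / 838 * 100
Efficiency = 432 / 838 * 100
Efficiency = 51.55%


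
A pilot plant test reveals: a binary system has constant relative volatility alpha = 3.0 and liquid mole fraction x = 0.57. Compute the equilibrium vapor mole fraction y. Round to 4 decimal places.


y = alpha*x / (1 + (alpha-1)*x)
y = 3.0*0.57 / (1 + (3.0-1)*0.57)
y = 1.71 / (1 + 1.14)
y = 1.71 / 2.14
y = 0.7991


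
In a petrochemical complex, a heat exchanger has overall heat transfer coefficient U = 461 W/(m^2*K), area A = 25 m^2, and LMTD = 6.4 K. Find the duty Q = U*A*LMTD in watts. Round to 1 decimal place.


Q = U * A * LMTD
Q = 461 * 25 * 6.4
Q = 73760.0 W


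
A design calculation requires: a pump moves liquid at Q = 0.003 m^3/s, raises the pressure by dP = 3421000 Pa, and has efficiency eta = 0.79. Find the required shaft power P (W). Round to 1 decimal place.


P = Q * dP / eta
P = 0.003 * 3421000 / 0.79
P = 10263.0 / 0.79
P = 12991.1 W


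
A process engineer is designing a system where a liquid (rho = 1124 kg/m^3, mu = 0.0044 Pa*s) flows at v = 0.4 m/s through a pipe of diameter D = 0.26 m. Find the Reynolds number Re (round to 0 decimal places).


Re = rho * v * D / mu
Re = 1124 * 0.4 * 0.26 / 0.0044
Re = 116.896 / 0.0044
Re = 26567


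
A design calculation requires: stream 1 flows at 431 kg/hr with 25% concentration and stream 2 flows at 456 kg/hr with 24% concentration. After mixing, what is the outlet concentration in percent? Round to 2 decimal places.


Mass balance on solute: F1*x1 + F2*x2 = F3*x3
F3 = F1 + F2 = 431 + 456 = 887 kg/hr
x3 = (F1*x1 + F2*x2)/F3
x3 = (431*0.25 + 456*0.24) / 887
x3 = 24.49%


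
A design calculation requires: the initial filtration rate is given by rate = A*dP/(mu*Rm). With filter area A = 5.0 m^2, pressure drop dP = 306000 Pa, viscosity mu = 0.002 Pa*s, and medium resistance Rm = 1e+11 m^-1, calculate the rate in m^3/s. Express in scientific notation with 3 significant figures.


rate = A * dP / (mu * Rm)
rate = 5.0 * 306000 / (0.002 * 1e+11)
rate = 1530000.0 / 2.000e+08
rate = 7.65e-03 m^3/s


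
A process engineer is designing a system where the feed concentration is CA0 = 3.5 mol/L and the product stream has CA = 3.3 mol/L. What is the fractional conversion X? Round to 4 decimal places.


X = (CA0 - CA) / CA0
X = (3.5 - 3.3) / 3.5
X = 0.2 / 3.5
X = 0.0571


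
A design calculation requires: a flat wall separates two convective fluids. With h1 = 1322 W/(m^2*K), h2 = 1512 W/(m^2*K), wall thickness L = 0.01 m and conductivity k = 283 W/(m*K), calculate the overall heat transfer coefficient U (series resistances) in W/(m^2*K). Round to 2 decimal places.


1/U = 1/h1 + L/k + 1/h2
1/U = 1/1322 + 0.01/283 + 1/1512
1/U = 0.0007564297 + 3.53357e-05 + 0.0006613757
1/U = 0.0014531411
U = 688.16 W/(m^2*K)


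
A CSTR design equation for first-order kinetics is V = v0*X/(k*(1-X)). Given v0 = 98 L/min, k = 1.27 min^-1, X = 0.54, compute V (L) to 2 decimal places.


V = v0 * X / (k * (1 - X))
V = 98 * 0.54 / (1.27 * (1 - 0.54))
V = 52.92 / (1.27 * 0.46)
V = 52.92 / 0.5842
V = 90.59 L


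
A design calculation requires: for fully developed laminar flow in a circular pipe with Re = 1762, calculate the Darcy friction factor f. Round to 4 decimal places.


f = 64 / Re
f = 64 / 1762
f = 0.0363


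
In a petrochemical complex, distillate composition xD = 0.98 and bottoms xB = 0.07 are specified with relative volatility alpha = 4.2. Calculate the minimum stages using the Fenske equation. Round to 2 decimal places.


N_min = ln((xD*(1-xB))/(xB*(1-xD))) / ln(alpha)
Numerator inside ln: 0.9114 / 0.0014 = 651.0
ln(651.0) = 6.47851
ln(alpha) = ln(4.2) = 1.435085
N_min = 6.47851 / 1.435085 = 4.51


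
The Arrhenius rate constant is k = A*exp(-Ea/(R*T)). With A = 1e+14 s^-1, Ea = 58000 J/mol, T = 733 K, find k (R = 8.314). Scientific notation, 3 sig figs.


k = A * exp(-Ea/(R*T))
k = 1e+14 * exp(-58000 / (8.314 * 733))
k = 1e+14 * exp(-9.517305)
k = 7.36e+09


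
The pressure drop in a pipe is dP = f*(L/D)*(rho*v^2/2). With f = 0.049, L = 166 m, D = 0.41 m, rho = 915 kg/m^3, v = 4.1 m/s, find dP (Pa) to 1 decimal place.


dP = f * (L/D) * (rho*v^2/2)
dP = 0.049 * (166/0.41) * (915*4.1^2/2)
L/D = 404.87804878
rho*v^2/2 = 915*16.81/2 = 7690.575
dP = 0.049 * 404.87804878 * 7690.575
dP = 152573.5 Pa


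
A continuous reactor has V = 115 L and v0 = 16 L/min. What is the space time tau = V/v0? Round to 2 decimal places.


tau = V / v0
tau = 115 / 16
tau = 7.19 min


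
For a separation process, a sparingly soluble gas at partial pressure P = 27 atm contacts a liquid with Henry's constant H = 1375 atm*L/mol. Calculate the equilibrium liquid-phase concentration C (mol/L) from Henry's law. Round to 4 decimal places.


C = P / H
C = 27 / 1375
C = 0.0196 mol/L


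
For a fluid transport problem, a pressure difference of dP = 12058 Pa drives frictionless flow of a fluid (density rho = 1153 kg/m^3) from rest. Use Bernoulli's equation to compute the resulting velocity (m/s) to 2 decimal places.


v = sqrt(2*dP/rho)
v = sqrt(2*12058/1153)
v = sqrt(20.915872)
v = 4.57 m/s


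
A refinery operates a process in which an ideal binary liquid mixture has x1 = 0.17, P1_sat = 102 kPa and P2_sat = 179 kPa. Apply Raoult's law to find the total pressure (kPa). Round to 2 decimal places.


P = x1*P1_sat + x2*P2_sat
x2 = 1 - x1 = 1 - 0.17 = 0.83
P = 0.17*102 + 0.83*179
P = 17.34 + 148.57
P = 165.91 kPa


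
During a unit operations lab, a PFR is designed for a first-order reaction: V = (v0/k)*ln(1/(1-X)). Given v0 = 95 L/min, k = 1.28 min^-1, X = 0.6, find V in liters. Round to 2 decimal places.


V = (v0/k) * ln(1/(1-X))
V = (95/1.28) * ln(1/(1-0.6))
V = 74.21875 * ln(2.5)
V = 74.21875 * 0.916291
V = 68.01 L


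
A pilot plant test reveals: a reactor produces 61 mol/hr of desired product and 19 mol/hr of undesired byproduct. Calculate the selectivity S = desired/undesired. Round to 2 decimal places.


S = desired product rate / undesired product rate
S = 61 / 19
S = 3.21


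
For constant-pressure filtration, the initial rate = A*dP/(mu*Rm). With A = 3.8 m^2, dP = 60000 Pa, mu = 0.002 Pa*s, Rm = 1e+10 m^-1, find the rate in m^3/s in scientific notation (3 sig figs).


rate = A * dP / (mu * Rm)
rate = 3.8 * 60000 / (0.002 * 1e+10)
rate = 228000.0 / 2.000e+07
rate = 1.14e-02 m^3/s


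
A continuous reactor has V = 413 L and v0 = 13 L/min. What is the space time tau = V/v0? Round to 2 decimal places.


tau = V / v0
tau = 413 / 13
tau = 31.77 min


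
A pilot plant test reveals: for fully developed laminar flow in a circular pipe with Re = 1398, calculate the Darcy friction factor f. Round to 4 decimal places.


f = 64 / Re
f = 64 / 1398
f = 0.0458


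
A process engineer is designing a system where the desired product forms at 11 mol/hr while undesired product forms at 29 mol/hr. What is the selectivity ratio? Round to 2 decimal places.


S = desired product rate / undesired product rate
S = 11 / 29
S = 0.38


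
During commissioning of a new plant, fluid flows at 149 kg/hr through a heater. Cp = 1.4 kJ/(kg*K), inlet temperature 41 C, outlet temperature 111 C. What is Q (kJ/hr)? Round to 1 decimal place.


Q = m_dot * Cp * (T2 - T1)
Q = 149 * 1.4 * (111 - 41)
Q = 149 * 1.4 * 70
Q = 14602.0 kJ/hr


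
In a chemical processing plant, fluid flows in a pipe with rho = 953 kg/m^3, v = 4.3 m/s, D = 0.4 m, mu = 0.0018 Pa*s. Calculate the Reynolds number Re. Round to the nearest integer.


Re = rho * v * D / mu
Re = 953 * 4.3 * 0.4 / 0.0018
Re = 1639.16 / 0.0018
Re = 910644


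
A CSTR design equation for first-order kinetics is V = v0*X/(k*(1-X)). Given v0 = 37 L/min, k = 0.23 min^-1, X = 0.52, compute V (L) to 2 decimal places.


V = v0 * X / (k * (1 - X))
V = 37 * 0.52 / (0.23 * (1 - 0.52))
V = 19.24 / (0.23 * 0.48)
V = 19.24 / 0.1104
V = 174.28 L


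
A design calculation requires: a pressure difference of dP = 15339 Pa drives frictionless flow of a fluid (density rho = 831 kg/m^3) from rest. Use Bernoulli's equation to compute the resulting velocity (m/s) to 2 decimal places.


v = sqrt(2*dP/rho)
v = sqrt(2*15339/831)
v = sqrt(36.916968)
v = 6.08 m/s


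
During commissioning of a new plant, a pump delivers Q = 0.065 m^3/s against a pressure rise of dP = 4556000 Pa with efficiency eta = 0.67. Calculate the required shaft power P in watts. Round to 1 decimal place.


P = Q * dP / eta
P = 0.065 * 4556000 / 0.67
P = 296140.0 / 0.67
P = 442000.0 W


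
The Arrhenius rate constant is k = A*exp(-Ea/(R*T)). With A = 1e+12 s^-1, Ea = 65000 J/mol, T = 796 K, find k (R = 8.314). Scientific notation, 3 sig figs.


k = A * exp(-Ea/(R*T))
k = 1e+12 * exp(-65000 / (8.314 * 796))
k = 1e+12 * exp(-9.821782)
k = 5.43e+07


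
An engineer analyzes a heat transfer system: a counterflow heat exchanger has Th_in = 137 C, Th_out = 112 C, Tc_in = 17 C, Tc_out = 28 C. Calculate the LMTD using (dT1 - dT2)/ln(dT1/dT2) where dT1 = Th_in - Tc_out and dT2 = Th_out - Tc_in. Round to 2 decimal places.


dT1 = Th_in - Tc_out = 137 - 28 = 109
dT2 = Th_out - Tc_in = 112 - 17 = 95
LMTD = (dT1 - dT2) / ln(dT1/dT2)
LMTD = (109 - 95) / ln(109/95)
LMTD = 101.84 K
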